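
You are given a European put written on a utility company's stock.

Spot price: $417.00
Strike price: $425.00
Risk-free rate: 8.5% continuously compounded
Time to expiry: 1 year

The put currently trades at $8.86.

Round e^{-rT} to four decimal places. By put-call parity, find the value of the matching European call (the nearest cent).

$35.50

e^(−rT) = e^(−0.085·1) = 0.9185
Put-call parity: C − P = S − K·e^(−rT) = 417 − 425·0.9185 = 417 − 390.3625 = 26.6375
C = P + (C − P) = 8.86 + (26.6375) = 35.4975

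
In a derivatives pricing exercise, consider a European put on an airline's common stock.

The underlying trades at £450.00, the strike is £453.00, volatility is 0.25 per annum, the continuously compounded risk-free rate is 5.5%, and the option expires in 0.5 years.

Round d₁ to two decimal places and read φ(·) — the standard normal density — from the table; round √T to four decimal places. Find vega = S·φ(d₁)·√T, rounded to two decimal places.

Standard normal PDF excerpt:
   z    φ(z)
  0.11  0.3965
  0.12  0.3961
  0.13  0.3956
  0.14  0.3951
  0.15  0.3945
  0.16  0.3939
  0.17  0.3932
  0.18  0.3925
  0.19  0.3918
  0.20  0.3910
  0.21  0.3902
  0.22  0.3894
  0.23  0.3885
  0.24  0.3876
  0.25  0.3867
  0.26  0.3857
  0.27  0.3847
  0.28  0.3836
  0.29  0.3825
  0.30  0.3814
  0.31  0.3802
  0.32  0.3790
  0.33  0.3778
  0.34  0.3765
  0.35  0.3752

124.16

σ√T = 0.25·√0.5 = 0.1768
ln(S/K) + (r + σ²/2)T = ln(450/453) + (0.055 + 0.25²/2)·0.5 = -0.0066 + 0.0431 = 0.0365
d₁ = 0.0365 / 0.1768 = 0.2064 ≈ 0.21
√T = √0.5 = 0.7071
φ(d₁) = φ(0.21) = 0.3902
vega = S·φ(d₁)·√T = 450·0.3902·0.7071 = 124.1597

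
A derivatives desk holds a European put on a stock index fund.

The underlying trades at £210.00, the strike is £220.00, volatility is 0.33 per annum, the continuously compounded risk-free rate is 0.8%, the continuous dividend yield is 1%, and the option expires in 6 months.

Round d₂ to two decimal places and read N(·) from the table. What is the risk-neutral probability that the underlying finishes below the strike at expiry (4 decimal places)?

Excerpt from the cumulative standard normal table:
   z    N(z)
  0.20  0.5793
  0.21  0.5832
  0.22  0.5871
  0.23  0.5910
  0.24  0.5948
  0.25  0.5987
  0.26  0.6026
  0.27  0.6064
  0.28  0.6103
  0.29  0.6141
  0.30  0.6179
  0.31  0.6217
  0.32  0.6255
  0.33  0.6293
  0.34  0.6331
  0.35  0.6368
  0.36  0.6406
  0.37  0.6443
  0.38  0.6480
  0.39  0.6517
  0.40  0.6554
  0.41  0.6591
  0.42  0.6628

0.6255

T = 0.5;  σ√T = 0.2333
d₁ = [ln(210/220) + (0.008 − 0.01 + 0.33²/2)·0.5] / 0.2333 = [-0.0465 + 0.0262] / 0.2333 = -0.0870 which rounds to -0.09
d₂ = d₁ − σ√T = -0.0870 − 0.2333 = -0.3203 which rounds to -0.32
Pr(exercise) under Q = N(−d₂) = N(0.32) = 0.6255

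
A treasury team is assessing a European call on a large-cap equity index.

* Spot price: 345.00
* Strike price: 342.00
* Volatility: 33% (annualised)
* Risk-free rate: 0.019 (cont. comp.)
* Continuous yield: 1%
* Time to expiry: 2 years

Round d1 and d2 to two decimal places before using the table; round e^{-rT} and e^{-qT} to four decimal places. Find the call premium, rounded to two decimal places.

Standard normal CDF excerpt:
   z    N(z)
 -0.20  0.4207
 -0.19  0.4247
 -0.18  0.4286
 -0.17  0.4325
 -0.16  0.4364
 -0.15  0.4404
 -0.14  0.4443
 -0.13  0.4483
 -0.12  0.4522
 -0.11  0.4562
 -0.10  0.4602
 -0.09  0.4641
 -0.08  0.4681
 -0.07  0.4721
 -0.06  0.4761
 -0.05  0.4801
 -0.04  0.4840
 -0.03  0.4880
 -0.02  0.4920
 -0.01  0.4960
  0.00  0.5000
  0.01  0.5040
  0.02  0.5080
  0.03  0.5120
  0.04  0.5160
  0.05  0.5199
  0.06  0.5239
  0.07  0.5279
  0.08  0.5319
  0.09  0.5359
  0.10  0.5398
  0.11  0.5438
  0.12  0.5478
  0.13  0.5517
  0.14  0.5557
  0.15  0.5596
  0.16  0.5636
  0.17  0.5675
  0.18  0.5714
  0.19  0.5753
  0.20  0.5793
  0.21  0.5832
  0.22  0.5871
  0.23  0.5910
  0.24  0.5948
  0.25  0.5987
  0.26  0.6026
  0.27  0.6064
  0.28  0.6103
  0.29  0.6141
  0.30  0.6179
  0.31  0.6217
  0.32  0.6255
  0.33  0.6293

σ√T = 0.33·√2 = 0.4667
d₁ = [ln(345/342) + (0.019 − 0.01 + 0.33²/2)·2] / 0.4667 = [0.0087 + 0.1269] / 0.4667 = 0.2906 ⇒ 0.29
d₂ = d₁ − σ√T = 0.2906 − 0.4667 = -0.1761 ⇒ -0.18
e^(−qT) = e^(−0.01·2) = 0.9802;  e^(−rT) = e^(−0.019·2) = 0.9627
N(d₁) = N(0.29) = 0.6141;  N(d₂) = N(-0.18) = 0.4286
C = 345·0.9802·0.6141 − 342·0.9627·0.4286 = 207.6696 − 141.1137 = 66.5559

66.56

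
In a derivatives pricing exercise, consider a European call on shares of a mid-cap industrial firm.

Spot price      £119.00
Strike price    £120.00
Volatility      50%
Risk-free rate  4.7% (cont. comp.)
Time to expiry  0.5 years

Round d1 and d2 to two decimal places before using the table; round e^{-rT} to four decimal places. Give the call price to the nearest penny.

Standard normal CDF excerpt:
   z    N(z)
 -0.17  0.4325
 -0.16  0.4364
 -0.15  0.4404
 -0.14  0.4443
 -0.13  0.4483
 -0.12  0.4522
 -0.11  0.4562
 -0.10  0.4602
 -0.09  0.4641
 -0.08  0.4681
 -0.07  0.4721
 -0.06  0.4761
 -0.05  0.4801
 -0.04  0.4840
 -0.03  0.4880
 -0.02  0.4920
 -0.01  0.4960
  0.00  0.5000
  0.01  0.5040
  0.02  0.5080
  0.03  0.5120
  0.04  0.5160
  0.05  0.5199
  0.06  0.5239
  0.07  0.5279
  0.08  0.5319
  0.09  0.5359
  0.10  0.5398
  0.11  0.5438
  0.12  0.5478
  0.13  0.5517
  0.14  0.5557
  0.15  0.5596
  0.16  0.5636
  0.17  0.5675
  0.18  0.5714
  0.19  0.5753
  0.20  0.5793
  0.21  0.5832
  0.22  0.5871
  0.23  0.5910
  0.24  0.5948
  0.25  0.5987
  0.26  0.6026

£17.32

σ√T = 0.5 × 0.7071 = 0.3536
d₁ = [ln(119/120) + (0.047 + 0.5²/2)·0.5] / 0.3536 = [-0.0084 + 0.0860] / 0.3536 = 0.2196 ⇒ 0.22
d₂ = d₁ − σ√T = 0.2196 − 0.3536 = -0.1340 ⇒ -0.13
e^(−rT) = e^(−0.047·0.5) = 0.9768
N(d₁) = N(0.22) = 0.5871;  N(d₂) = N(-0.13) = 0.4483
C = 119·0.5871 − 120·0.9768·0.4483 = 69.8649 − 52.5479 = 17.3170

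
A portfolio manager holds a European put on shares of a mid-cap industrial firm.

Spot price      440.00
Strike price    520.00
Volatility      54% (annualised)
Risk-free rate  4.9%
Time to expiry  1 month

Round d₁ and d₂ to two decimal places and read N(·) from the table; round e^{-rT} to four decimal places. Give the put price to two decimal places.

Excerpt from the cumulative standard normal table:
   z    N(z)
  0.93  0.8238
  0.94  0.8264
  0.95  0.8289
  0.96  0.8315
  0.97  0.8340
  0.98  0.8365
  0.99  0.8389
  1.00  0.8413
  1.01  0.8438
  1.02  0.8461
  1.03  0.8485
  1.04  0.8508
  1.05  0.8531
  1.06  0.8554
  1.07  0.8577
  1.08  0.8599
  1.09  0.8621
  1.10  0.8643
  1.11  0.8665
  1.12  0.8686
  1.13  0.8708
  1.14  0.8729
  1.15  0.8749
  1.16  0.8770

σ√T = 0.54 × 0.2887 = 0.1559
ln(S/K) + (r + σ²/2)T = ln(440/520) + (0.049 + 0.54²/2)·0.08333 = -0.1671 + 0.0162 = -0.1508
d₁ = -0.1508 / 0.1559 = -0.9675 ⇒ -0.97
d₂ = d₁ − σ√T = -0.9675 − 0.1559 = -1.1234 ⇒ -1.12
exp(−rT) = exp(−0.049·0.08333) = 0.9959
P = 520·0.9959·N(1.12) − 440·N(0.97) = 520·0.9959·0.8686 − 440·0.8340 = 449.8201 − 366.9600 = 82.8601

82.86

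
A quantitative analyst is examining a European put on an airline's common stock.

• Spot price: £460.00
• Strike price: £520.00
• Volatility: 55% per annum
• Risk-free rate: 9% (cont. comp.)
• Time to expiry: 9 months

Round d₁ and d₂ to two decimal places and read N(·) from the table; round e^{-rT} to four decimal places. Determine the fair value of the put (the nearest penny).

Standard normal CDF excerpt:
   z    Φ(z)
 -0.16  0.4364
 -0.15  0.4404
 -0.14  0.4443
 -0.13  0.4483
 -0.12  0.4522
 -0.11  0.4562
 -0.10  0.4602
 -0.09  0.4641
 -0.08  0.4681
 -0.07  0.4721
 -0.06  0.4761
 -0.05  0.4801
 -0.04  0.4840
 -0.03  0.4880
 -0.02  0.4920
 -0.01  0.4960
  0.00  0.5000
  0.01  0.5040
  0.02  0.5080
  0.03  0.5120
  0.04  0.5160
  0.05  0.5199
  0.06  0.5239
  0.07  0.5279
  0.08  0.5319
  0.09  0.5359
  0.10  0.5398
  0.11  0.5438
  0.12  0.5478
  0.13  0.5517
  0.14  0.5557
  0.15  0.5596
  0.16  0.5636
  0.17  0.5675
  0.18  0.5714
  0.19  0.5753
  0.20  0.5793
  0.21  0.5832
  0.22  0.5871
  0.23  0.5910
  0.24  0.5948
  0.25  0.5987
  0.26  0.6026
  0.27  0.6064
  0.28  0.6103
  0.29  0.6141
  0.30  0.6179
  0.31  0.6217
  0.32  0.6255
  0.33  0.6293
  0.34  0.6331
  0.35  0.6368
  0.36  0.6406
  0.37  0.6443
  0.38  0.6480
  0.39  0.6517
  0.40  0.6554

T = 0.75;  σ√T = 0.4763
d₁ = [ln(460/520) + (0.09 + 0.55²/2)·0.75] / 0.4763 = [-0.1226 + 0.1809] / 0.4763 = 0.1225 ≈ 0.12
d₂ = d₁ − σ√T = 0.1225 − 0.4763 = -0.3538 ≈ -0.35
e^(−rT) = e^(−0.09·0.75) = 0.9347
P = 520·0.9347·N(0.35) − 460·N(-0.12) = 520·0.9347·0.6368 − 460·0.4522 = 309.5128 − 208.0120 = 101.5008

£101.50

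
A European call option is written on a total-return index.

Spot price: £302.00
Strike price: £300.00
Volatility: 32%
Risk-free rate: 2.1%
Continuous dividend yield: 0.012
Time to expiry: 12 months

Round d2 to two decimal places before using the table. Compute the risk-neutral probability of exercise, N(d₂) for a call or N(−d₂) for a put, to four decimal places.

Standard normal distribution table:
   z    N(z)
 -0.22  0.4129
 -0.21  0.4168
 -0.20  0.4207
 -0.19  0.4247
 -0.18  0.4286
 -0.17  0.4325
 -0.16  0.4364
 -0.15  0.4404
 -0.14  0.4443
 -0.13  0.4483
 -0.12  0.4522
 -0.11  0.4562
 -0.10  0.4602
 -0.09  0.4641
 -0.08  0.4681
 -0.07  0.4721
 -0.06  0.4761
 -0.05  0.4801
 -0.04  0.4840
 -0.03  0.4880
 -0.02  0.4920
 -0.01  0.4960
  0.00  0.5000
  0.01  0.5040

σ√T = 0.32 × 1.0000 = 0.3200
d₁ = [ln(302/300) + (0.021 − 0.012 + 0.32²/2)·1] / 0.3200 = [0.0066 + 0.0602] / 0.3200 = 0.2089 which rounds to 0.21
d₂ = d₁ − σ√T = 0.2089 − 0.3200 = -0.1111 which rounds to -0.11
Risk-neutral Pr[S_T > K] = N(d₂) = N(-0.11) = 0.4562

0.4562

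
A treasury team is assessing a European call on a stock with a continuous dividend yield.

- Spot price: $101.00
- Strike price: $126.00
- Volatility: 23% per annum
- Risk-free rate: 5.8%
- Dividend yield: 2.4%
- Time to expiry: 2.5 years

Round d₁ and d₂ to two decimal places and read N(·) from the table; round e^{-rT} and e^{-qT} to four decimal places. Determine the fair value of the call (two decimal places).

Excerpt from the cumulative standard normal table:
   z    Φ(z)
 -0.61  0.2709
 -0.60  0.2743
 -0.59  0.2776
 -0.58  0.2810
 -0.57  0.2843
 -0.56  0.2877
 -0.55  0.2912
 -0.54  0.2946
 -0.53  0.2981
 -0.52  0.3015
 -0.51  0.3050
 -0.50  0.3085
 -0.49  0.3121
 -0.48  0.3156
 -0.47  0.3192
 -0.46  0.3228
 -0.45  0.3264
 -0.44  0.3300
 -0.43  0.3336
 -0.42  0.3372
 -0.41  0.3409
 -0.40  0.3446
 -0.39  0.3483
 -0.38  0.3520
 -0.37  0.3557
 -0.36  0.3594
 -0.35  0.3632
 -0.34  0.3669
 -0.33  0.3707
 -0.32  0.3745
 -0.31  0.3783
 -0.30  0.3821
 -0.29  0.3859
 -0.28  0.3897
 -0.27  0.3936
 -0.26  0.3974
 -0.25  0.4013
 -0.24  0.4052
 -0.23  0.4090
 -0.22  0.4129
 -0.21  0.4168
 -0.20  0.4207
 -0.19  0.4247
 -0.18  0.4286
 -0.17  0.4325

$9.04

σ√T = 0.23 × 1.5811 = 0.3637
d₁ = [ln(101/126) + (0.058 − 0.024 + ½·0.23²)·2.5] / (σ√T) = (-0.2212 + 0.1511) / 0.3637 = -0.1926 which rounds to -0.19
d₂ = -0.1926 − 0.3637 = -0.5562 which rounds to -0.56
exp(−qT) = exp(−0.024·2.5) = 0.9418;  exp(−rT) = exp(−0.058·2.5) = 0.8650
N(d₁) = N(-0.19) = 0.4247;  N(d₂) = N(-0.56) = 0.2877
C = 101·0.9418·0.4247 − 126·0.8650·0.2877 = 40.3982 − 31.3564 = 9.0418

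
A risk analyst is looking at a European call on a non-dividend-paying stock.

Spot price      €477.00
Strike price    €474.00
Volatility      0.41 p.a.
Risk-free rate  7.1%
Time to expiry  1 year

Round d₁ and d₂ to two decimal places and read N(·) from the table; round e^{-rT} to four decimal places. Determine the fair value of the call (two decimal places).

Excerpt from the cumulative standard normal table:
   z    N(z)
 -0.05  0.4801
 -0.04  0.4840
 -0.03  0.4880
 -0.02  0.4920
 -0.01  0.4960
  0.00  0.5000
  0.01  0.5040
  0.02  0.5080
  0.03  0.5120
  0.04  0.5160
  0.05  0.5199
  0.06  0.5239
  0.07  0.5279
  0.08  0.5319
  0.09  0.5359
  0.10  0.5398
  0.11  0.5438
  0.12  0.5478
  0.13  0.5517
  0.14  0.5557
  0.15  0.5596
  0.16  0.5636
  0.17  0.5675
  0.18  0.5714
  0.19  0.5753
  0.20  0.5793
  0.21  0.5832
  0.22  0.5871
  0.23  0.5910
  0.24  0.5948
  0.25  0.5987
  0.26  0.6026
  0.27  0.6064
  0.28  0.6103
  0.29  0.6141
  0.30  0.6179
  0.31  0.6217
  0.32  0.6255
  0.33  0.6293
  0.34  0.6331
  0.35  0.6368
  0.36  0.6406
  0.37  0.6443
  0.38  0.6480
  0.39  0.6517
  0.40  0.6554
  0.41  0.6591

σ√T = 0.41·√1 = 0.4100
ln(S/K) + (r + σ²/2)T = ln(477/474) + (0.071 + 0.41²/2)·1 = 0.0063 + 0.1550 = 0.1614
d₁ = 0.1614 / 0.4100 = 0.3936 which rounds to 0.39
d₂ = d₁ − σ√T = 0.3936 − 0.4100 = -0.0164 which rounds to -0.02
exp(−rT) = exp(−0.071·1) = 0.9315
C = 477·N(0.39) − 474·0.9315·N(-0.02) = 477·0.6517 − 474·0.9315·0.4920 = 310.8609 − 217.2333 = 93.6276

€93.63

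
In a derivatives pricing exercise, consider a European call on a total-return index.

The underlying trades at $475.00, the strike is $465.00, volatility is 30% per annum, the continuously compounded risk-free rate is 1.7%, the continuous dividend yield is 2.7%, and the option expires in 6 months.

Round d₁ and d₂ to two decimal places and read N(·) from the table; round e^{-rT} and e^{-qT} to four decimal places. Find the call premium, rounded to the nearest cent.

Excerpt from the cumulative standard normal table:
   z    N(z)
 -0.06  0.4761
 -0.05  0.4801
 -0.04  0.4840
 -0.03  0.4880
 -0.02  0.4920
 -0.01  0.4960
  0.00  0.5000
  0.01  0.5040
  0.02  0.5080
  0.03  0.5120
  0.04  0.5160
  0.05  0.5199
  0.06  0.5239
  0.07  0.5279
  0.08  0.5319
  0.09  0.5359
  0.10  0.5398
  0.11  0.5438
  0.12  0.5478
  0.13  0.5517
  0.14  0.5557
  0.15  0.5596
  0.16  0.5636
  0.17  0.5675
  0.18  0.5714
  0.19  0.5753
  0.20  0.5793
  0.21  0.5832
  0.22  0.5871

σ√T = 0.3 × 0.7071 = 0.2121
ln(S/K) + (r − q + σ²/2)T = ln(475/465) + (0.017 − 0.027 + 0.3²/2)·0.5 = 0.0213 + 0.0175 = 0.0388
d₁ = 0.0388 / 0.2121 = 0.1828 ⇒ 0.18
d₂ = d₁ − σ√T = 0.1828 − 0.2121 = -0.0293 ⇒ -0.03
e^(−qT) = e^(−0.027·0.5) = 0.9866;  e^(−rT) = e^(−0.017·0.5) = 0.9915
N(d₁) = N(0.18) = 0.5714;  N(d₂) = N(-0.03) = 0.4880
C = 475·0.9866·0.5714 − 465·0.9915·0.4880 = 267.7780 − 224.9912 = 42.7869

$42.79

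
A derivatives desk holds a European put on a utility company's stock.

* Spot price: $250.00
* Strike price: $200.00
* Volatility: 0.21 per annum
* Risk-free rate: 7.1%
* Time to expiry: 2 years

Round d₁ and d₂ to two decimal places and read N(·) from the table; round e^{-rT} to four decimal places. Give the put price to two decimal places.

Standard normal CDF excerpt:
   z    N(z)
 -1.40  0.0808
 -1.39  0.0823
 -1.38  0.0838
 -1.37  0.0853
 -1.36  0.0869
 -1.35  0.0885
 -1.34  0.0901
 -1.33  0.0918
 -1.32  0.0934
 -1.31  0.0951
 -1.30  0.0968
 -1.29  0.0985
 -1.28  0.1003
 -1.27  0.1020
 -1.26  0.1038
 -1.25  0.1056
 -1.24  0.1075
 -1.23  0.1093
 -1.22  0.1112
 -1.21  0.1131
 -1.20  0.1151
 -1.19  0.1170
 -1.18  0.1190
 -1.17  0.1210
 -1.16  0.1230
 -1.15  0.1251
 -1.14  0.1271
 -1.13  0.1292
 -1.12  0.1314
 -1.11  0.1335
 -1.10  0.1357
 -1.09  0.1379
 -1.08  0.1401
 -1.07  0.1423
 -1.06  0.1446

σ√T = 0.21 × 1.4142 = 0.2970
d₁ = [ln(250/200) + (0.071 + 0.21²/2)·2] / 0.2970 = [0.2231 + 0.1861] / 0.2970 = 1.3780 → 1.38
d₂ = d₁ − σ√T = 1.3780 − 0.2970 = 1.0810 → 1.08
exp(−rT) = exp(−0.071·2) = 0.8676
P = 200·0.8676·N(-1.08) − 250·N(-1.38) = 200·0.8676·0.1401 − 250·0.0838 = 24.3102 − 20.9500 = 3.3602

$3.36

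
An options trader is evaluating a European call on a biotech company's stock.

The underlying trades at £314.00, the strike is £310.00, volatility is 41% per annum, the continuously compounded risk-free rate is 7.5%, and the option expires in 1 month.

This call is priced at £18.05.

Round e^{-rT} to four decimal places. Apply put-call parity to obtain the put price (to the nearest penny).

exp(−rT) = exp(−0.075·0.08333) = 0.9938
Put-call parity: C − P = S − K·e^(−rT) = 314 − 310·0.9938 = 314 − 308.0780 = 5.9220
P = C − (C − P) = 18.05 − (5.9220) = 12.1280

£12.13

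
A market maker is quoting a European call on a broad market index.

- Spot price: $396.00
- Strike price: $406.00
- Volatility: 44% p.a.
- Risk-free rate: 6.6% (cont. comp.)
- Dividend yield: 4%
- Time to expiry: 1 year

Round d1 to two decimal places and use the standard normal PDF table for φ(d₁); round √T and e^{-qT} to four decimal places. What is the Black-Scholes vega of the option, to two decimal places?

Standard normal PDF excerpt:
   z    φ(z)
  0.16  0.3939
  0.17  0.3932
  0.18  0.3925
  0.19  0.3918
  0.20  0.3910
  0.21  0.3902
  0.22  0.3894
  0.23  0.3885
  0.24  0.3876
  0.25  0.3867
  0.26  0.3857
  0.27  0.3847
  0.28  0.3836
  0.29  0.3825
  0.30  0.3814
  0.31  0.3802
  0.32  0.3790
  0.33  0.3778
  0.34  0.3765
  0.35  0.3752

T = 1;  σ√T = 0.4400
ln(S/K) + (r − q + σ²/2)T = ln(396/406) + (0.066 − 0.04 + 0.44²/2)·1 = -0.0249 + 0.1228 = 0.0979
d₁ = 0.0979 / 0.4400 = 0.2224 → 0.22
√T = √1 = 1.0000
φ(d₁) = φ(0.22) = 0.3894
e^(−qT) = e^(−0.04·1) = 0.9608
vega = S·e^(−qT)·φ(d₁)·√T = 396·0.9608·0.3894·1.0000 = 148.1577

148.16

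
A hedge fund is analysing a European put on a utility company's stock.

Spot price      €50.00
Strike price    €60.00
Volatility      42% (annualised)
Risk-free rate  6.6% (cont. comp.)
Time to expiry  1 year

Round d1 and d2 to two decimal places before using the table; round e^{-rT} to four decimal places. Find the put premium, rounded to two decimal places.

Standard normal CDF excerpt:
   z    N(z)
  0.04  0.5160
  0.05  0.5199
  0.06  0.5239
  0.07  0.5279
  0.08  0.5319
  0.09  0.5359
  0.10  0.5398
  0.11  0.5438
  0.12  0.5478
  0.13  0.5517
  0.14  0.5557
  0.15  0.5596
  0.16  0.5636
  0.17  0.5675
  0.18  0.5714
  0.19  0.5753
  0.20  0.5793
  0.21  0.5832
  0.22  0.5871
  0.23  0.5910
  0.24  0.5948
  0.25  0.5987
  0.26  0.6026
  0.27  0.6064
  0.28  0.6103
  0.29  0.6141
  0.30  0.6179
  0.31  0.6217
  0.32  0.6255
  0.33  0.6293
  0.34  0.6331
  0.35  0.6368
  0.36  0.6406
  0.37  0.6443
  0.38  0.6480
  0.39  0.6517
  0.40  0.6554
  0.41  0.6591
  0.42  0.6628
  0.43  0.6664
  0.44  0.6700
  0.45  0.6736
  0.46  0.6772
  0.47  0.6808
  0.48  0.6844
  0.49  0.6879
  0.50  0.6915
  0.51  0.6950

σ√T = 0.42 × 1.0000 = 0.4200
ln(S/K) + (r + σ²/2)T = ln(50/60) + (0.066 + 0.42²/2)·1 = -0.1823 + 0.1542 = -0.0281
d₁ = -0.0281 / 0.4200 = -0.0670 → -0.07
d₂ = d₁ − σ√T = -0.0670 − 0.4200 = -0.4870 → -0.49
exp(−rT) = exp(−0.066·1) = 0.9361
P = 60·0.9361·N(0.49) − 50·N(0.07) = 60·0.9361·0.6879 − 50·0.5279 = 38.6366 − 26.3950 = 12.2416

€12.24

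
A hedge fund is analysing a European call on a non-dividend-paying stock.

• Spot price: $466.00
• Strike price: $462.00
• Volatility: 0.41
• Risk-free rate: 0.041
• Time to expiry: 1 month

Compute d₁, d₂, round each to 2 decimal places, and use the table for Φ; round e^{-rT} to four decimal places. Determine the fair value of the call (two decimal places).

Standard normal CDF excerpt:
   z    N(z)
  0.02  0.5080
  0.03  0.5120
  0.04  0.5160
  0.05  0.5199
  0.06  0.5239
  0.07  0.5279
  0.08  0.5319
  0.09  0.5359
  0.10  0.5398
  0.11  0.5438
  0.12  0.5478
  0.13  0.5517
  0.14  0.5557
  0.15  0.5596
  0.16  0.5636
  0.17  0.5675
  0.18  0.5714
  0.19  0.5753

$25.06

σ√T = 0.41·√0.08333 = 0.1184
d₁ = [ln(466/462) + (0.041 + ½·0.41²)·0.08333] / (σ√T) = (0.0086 + 0.0104) / 0.1184 = 0.1609 ⇒ 0.16
d₂ = 0.1609 − 0.1184 = 0.0425 ⇒ 0.04
exp(−rT) = exp(−0.041·0.08333) = 0.9966
C = 466·N(0.16) − 462·0.9966·N(0.04) = 466·0.5636 − 462·0.9966·0.5160 = 262.6376 − 237.5815 = 25.0561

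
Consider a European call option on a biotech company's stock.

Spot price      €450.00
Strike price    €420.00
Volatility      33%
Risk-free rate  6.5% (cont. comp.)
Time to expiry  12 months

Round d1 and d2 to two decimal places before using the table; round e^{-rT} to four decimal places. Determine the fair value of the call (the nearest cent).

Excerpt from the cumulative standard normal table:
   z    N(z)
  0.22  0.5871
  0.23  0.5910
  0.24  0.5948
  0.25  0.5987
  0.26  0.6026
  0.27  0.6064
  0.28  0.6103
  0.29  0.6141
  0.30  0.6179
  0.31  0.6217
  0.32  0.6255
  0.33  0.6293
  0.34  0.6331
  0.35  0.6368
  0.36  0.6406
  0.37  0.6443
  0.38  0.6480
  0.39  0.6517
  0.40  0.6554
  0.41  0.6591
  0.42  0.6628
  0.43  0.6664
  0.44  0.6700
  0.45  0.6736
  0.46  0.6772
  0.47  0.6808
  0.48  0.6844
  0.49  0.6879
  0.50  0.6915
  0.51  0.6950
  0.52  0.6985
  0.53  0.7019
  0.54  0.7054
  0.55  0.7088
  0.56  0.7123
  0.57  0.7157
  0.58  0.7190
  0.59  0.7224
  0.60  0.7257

T = 1;  σ√T = 0.3300
ln(S/K) + (r + σ²/2)T = ln(450/420) + (0.065 + 0.33²/2)·1 = 0.0690 + 0.1195 = 0.1884
d₁ = 0.1884 / 0.3300 = 0.5710 which rounds to 0.57
d₂ = d₁ − σ√T = 0.5710 − 0.3300 = 0.2410 which rounds to 0.24
e^(−rT) = e^(−0.065·1) = 0.9371
N(d₁) = N(0.57) = 0.7157;  N(d₂) = N(0.24) = 0.5948
C = 450·0.7157 − 420·0.9371·0.5948 = 322.0650 − 234.1026 = 87.9624

€87.96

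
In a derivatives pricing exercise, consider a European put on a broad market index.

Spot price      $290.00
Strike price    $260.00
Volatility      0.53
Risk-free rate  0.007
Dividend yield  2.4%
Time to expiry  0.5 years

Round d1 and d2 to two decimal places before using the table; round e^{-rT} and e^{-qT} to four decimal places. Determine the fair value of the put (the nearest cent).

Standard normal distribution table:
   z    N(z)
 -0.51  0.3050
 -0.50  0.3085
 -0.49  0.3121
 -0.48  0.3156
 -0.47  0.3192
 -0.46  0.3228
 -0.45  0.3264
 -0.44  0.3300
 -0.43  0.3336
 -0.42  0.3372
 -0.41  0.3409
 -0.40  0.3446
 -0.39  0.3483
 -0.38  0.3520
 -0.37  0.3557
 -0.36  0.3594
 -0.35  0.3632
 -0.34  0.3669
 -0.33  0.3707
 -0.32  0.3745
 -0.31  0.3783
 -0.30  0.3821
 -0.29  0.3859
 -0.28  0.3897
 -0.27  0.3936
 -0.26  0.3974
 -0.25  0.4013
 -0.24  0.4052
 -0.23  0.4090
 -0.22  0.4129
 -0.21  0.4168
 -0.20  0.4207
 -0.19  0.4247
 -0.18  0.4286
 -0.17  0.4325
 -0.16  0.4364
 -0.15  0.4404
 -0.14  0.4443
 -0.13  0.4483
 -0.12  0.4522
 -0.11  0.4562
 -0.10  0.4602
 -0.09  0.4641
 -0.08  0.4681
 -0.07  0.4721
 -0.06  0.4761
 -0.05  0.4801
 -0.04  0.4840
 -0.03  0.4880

$28.78

σ√T = 0.53·√0.5 = 0.3748
d₁ = [ln(290/260) + (0.007 − 0.024 + 0.53²/2)·0.5] / 0.3748 = [0.1092 + 0.0617] / 0.3748 = 0.4561 ≈ 0.46
d₂ = d₁ − σ√T = 0.4561 − 0.3748 = 0.0813 ≈ 0.08
exp(−qT) = exp(−0.024·0.5) = 0.9881;  exp(−rT) = exp(−0.007·0.5) = 0.9965
N(−d₂) = N(-0.08) = 0.4681;  N(−d₁) = N(-0.46) = 0.3228
P = 260·0.9965·0.4681 − 290·0.9881·0.3228 = 121.2800 − 92.4980 = 28.7820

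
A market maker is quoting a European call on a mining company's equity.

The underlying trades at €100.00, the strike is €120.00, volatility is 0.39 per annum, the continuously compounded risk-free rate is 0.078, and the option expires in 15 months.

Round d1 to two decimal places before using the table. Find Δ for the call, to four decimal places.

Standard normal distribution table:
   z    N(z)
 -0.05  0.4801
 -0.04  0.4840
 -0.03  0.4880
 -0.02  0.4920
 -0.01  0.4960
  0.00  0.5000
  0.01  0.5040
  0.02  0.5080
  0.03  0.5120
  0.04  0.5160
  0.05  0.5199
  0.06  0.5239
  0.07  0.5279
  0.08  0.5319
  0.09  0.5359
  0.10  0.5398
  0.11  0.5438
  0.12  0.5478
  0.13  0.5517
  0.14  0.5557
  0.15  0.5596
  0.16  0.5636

σ√T = 0.39·√1.25 = 0.4360
d₁ = [ln(100/120) + (0.078 + ½·0.39²)·1.25] / (σ√T) = (-0.1823 + 0.1926) / 0.4360 = 0.0235 ≈ 0.02
N(d₁) = N(0.02) = 0.5080
Δ_call = N(d₁) = 0.5080

0.5080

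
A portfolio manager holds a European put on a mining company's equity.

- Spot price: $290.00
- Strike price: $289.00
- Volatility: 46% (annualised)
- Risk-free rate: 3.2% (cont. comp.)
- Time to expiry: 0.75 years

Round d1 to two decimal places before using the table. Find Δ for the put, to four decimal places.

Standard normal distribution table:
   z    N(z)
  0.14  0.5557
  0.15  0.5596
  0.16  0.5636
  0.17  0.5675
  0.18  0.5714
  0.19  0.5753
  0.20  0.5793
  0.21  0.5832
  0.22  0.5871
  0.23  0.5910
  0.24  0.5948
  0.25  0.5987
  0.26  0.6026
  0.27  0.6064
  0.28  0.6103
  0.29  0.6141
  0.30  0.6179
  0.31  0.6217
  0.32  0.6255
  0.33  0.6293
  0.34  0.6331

σ√T = 0.46·√0.75 = 0.3984
d₁ = [ln(290/289) + (0.032 + 0.46²/2)·0.75] / 0.3984 = [0.0035 + 0.1033] / 0.3984 = 0.2681 which rounds to 0.27
N(d₁) = N(0.27) = 0.6064
Δ_put = N(d₁) − 1 = 0.6064 − 1 = -0.3936

-0.3936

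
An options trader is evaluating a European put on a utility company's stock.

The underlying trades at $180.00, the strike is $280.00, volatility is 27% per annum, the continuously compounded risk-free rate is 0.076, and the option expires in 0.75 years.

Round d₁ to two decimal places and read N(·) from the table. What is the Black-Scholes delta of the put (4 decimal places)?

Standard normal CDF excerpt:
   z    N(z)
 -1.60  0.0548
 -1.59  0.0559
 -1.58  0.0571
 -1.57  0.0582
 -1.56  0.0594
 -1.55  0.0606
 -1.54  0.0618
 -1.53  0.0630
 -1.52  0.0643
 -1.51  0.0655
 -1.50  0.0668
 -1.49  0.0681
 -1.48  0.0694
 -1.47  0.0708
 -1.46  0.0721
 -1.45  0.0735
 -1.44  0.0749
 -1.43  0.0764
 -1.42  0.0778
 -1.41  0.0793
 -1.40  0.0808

T = 0.75;  σ√T = 0.2338
d₁ = [ln(180/280) + (0.076 + ½·0.27²)·0.75] / (σ√T) = (-0.4418 + 0.0843) / 0.2338 = -1.5289 ⇒ -1.53
N(d₁) = N(-1.53) = 0.0630
Δ_put = N(d₁) − 1 = 0.0630 − 1 = -0.9370

-0.9370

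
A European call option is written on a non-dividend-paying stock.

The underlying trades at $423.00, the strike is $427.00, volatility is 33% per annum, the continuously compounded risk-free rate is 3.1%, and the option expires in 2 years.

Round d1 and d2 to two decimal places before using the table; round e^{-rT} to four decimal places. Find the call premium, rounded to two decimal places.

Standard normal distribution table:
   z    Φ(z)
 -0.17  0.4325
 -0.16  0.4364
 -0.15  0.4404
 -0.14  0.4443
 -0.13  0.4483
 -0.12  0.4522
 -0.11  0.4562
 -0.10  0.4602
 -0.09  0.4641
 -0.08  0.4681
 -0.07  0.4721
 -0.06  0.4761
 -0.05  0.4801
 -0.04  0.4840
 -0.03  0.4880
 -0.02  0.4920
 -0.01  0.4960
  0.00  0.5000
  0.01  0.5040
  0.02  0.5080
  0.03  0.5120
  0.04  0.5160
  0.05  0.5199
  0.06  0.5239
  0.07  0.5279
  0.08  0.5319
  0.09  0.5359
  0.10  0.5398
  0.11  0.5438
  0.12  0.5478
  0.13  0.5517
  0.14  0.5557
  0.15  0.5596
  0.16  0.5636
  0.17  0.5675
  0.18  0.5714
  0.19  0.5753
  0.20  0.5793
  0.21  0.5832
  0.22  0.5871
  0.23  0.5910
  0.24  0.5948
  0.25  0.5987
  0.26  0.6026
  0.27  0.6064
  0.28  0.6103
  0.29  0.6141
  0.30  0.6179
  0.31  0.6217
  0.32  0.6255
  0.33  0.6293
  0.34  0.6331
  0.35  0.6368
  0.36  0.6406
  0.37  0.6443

$87.88

σ√T = 0.33·√2 = 0.4667
d₁ = [ln(423/427) + (0.031 + ½·0.33²)·2] / (σ√T) = (-0.0094 + 0.1709) / 0.4667 = 0.3460 ⇒ 0.35
d₂ = 0.3460 − 0.4667 = -0.1207 ⇒ -0.12
e^(−rT) = e^(−0.031·2) = 0.9399
N(d₁) = N(0.35) = 0.6368;  N(d₂) = N(-0.12) = 0.4522
C = 423·0.6368 − 427·0.9399·0.4522 = 269.3664 − 181.4847 = 87.8817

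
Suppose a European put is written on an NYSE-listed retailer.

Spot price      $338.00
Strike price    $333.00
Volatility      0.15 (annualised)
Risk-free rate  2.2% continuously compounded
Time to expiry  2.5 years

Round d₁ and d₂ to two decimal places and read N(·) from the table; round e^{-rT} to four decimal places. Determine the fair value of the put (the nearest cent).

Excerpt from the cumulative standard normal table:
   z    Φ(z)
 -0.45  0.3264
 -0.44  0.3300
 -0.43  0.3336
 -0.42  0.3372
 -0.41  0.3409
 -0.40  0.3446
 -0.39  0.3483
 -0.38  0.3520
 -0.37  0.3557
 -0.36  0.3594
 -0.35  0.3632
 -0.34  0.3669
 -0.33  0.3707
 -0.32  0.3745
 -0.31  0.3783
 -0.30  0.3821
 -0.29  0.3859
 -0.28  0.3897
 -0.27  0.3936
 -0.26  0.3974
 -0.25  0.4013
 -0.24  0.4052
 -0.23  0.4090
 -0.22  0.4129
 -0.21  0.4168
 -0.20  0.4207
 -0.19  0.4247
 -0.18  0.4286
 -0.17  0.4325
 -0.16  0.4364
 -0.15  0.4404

$19.86

σ√T = 0.15 × 1.5811 = 0.2372
d₁ = [ln(338/333) + (0.022 + 0.15²/2)·2.5] / 0.2372 = [0.0149 + 0.0831] / 0.2372 = 0.4133 ≈ 0.41
d₂ = d₁ − σ√T = 0.4133 − 0.2372 = 0.1762 ≈ 0.18
exp(−rT) = exp(−0.022·2.5) = 0.9465
P = 333·0.9465·N(-0.18) − 338·N(-0.41) = 333·0.9465·0.4286 − 338·0.3409 = 135.0881 − 115.2242 = 19.8639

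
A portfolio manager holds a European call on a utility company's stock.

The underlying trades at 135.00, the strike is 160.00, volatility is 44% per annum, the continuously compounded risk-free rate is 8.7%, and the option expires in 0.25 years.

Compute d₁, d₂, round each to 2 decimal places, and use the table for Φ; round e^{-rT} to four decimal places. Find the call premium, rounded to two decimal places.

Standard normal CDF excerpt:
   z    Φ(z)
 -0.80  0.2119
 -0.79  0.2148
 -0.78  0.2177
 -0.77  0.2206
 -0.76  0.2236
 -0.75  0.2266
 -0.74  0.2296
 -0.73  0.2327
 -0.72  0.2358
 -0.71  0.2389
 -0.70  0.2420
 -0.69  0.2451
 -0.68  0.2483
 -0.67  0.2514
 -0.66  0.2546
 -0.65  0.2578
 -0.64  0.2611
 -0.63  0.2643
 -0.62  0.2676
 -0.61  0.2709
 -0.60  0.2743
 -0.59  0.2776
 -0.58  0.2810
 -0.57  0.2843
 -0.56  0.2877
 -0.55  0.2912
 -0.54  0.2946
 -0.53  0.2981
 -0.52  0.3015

4.76

T = 0.25;  σ√T = 0.2200
d₁ = [ln(135/160) + (0.087 + ½·0.44²)·0.25] / (σ√T) = (-0.1699 + 0.0459) / 0.2200 = -0.5634 which rounds to -0.56
d₂ = -0.5634 − 0.2200 = -0.7834 which rounds to -0.78
exp(−rT) = exp(−0.087·0.25) = 0.9785
C = 135·N(-0.56) − 160·0.9785·N(-0.78) = 135·0.2877 − 160·0.9785·0.2177 = 38.8395 − 34.0831 = 4.7564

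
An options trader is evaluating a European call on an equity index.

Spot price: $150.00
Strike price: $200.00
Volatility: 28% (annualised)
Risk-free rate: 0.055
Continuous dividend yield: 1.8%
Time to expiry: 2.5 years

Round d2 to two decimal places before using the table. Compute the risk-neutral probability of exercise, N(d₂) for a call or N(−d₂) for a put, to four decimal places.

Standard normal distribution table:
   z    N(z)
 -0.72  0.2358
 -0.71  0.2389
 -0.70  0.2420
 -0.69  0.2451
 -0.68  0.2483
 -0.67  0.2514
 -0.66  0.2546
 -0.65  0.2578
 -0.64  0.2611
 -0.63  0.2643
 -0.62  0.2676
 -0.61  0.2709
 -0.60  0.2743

0.2546

σ√T = 0.28·√2.5 = 0.4427
d₁ = [ln(150/200) + (0.055 − 0.018 + 0.28²/2)·2.5] / 0.4427 = [-0.2877 + 0.1905] / 0.4427 = -0.2195 ⇒ -0.22
d₂ = d₁ − σ√T = -0.2195 − 0.4427 = -0.6622 ⇒ -0.66
Risk-neutral Pr[S_T > K] = N(d₂) = N(-0.66) = 0.2546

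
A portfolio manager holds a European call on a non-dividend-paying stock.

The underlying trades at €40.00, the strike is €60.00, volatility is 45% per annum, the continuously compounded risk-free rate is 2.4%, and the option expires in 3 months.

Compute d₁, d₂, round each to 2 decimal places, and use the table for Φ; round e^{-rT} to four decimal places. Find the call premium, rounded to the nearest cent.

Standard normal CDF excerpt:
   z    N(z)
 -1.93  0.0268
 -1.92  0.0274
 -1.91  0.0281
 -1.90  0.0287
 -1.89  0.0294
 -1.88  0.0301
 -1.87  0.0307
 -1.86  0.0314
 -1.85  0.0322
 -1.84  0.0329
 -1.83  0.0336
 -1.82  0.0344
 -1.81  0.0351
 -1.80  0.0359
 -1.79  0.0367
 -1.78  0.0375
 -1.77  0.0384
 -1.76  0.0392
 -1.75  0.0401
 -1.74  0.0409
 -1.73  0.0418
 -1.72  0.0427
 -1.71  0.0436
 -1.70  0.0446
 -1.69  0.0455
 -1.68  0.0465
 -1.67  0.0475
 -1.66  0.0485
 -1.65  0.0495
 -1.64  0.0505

€0.19

σ√T = 0.45·√0.25 = 0.2250
d₁ = [ln(40/60) + (0.024 + ½·0.45²)·0.25] / (σ√T) = (-0.4055 + 0.0313) / 0.2250 = -1.6629 ⇒ -1.66
d₂ = -1.6629 − 0.2250 = -1.8879 ⇒ -1.89
e^(−rT) = e^(−0.024·0.25) = 0.9940
N(d₁) = N(-1.66) = 0.0485;  N(d₂) = N(-1.89) = 0.0294
C = 40·0.0485 − 60·0.9940·0.0294 = 1.9400 − 1.7534 = 0.1866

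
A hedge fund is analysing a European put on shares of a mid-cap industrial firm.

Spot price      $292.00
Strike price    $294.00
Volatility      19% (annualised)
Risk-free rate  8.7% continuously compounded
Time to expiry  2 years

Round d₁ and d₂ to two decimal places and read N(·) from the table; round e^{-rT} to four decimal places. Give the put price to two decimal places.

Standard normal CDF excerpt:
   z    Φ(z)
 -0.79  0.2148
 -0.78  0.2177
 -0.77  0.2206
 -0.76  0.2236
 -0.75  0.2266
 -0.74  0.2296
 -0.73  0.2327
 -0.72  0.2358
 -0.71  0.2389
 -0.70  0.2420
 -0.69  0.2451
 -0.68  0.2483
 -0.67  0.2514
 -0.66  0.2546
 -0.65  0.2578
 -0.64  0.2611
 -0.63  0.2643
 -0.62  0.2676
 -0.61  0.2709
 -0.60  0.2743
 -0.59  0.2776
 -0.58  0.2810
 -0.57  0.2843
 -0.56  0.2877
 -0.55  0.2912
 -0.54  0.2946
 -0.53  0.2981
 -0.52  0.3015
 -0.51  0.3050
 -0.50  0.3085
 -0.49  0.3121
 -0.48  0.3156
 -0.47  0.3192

T = 2;  σ√T = 0.2687
ln(S/K) + (r + σ²/2)T = ln(292/294) + (0.087 + 0.19²/2)·2 = -0.0068 + 0.2101 = 0.2033
d₁ = 0.2033 / 0.2687 = 0.7565 → 0.76
d₂ = d₁ − σ√T = 0.7565 − 0.2687 = 0.4878 → 0.49
e^(−rT) = e^(−0.087·2) = 0.8403
N(−d₂) = N(-0.49) = 0.3121;  N(−d₁) = N(-0.76) = 0.2236
P = 294·0.8403·0.3121 − 292·0.2236 = 77.1037 − 65.2912 = 11.8125

$11.81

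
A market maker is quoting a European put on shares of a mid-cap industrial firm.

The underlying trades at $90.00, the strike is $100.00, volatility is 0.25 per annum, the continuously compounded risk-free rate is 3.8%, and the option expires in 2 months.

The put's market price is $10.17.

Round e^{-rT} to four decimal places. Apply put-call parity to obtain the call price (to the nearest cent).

exp(−rT) = exp(−0.038·0.1667) = 0.9937
Put-call parity: C − P = S − K·e^(−rT) = 90 − 100·0.9937 = 90 − 99.3700 = -9.3700
C = P + (C − P) = 10.17 + (-9.3700) = 0.8000

$0.80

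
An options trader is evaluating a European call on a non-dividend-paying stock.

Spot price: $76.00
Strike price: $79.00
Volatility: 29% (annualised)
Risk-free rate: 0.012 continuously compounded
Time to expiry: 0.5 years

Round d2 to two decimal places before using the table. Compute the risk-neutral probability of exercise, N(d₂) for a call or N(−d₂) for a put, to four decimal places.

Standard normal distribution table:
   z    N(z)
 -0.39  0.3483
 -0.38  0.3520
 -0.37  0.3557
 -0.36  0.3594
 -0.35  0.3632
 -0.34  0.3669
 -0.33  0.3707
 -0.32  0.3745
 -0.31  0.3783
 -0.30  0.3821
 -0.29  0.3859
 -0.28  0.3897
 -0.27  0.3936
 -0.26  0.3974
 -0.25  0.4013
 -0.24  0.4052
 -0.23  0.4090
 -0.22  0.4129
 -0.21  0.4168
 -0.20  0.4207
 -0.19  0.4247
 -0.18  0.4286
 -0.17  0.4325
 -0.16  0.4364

0.3974

σ√T = 0.29·√0.5 = 0.2051
d₁ = [ln(76/79) + (0.012 + 0.29²/2)·0.5] / 0.2051 = [-0.0387 + 0.0270] / 0.2051 = -0.0570 ⇒ -0.06
d₂ = d₁ − σ√T = -0.0570 − 0.2051 = -0.2621 ⇒ -0.26
Risk-neutral Pr[S_T > K] = N(d₂) = N(-0.26) = 0.3974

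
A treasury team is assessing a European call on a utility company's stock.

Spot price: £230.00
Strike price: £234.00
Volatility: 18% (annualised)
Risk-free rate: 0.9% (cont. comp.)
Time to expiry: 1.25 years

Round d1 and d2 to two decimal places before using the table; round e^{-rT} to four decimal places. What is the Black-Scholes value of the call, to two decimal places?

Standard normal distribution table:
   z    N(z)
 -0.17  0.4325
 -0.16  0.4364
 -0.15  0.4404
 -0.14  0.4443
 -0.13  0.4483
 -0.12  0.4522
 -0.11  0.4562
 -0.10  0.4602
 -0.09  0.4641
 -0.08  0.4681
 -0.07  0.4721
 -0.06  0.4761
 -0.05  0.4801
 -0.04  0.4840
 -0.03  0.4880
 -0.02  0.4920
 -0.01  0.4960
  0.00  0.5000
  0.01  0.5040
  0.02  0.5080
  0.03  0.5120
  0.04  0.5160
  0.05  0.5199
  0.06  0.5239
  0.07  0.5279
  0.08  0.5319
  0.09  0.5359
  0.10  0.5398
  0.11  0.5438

σ√T = 0.18·√1.25 = 0.2012
d₁ = [ln(230/234) + (0.009 + 0.18²/2)·1.25] / 0.2012 = [-0.0172 + 0.0315] / 0.2012 = 0.0708 → 0.07
d₂ = d₁ − σ√T = 0.0708 − 0.2012 = -0.1304 → -0.13
exp(−rT) = exp(−0.009·1.25) = 0.9888
C = 230·N(0.07) − 234·0.9888·N(-0.13) = 230·0.5279 − 234·0.9888·0.4483 = 121.4170 − 103.7273 = 17.6897

£17.69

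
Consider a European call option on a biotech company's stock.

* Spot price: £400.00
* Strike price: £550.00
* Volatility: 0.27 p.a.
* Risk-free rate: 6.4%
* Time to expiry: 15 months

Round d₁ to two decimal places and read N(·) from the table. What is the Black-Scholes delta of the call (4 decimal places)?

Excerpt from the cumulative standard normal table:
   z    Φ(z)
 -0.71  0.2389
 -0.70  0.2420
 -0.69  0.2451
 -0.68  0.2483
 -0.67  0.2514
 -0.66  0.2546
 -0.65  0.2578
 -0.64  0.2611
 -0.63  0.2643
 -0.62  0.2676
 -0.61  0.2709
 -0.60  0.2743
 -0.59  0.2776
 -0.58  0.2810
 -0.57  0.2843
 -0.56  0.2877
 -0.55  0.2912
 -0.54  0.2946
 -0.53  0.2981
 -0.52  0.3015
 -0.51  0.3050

0.2611

T = 1.25;  σ√T = 0.3019
d₁ = [ln(400/550) + (0.064 + ½·0.27²)·1.25] / (σ√T) = (-0.3185 + 0.1256) / 0.3019 = -0.6390 → -0.64
N(d₁) = N(-0.64) = 0.2611
Δ_call = N(d₁) = 0.2611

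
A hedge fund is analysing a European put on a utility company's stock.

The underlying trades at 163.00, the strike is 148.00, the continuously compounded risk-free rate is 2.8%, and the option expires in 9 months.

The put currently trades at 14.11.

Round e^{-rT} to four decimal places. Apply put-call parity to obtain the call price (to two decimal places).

exp(−rT) = exp(−0.028·0.75) = 0.9792
Put-call parity: C − P = S − K·e^(−rT) = 163 − 148·0.9792 = 163 − 144.9216 = 18.0784
C = P + (C − P) = 14.11 + (18.0784) = 32.1884

32.19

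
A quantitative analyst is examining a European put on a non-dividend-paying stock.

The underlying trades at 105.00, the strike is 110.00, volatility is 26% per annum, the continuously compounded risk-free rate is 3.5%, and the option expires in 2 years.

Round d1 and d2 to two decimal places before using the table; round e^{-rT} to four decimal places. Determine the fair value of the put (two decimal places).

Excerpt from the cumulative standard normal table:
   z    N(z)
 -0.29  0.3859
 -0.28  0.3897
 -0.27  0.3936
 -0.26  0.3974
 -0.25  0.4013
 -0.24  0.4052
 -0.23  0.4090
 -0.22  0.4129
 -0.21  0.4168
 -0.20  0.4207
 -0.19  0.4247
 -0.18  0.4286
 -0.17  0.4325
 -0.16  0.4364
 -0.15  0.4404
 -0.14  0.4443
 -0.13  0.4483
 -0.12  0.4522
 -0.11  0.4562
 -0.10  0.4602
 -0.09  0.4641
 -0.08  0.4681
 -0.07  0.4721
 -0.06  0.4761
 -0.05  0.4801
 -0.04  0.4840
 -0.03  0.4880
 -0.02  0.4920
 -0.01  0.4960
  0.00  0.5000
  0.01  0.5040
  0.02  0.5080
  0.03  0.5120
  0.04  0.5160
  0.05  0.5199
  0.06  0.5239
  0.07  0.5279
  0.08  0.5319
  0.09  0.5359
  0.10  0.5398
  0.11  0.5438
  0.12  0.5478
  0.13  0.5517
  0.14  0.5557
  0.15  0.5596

σ√T = 0.26 × 1.4142 = 0.3677
d₁ = [ln(105/110) + (0.035 + 0.26²/2)·2] / 0.3677 = [-0.0465 + 0.1376] / 0.3677 = 0.2477 which rounds to 0.25
d₂ = d₁ − σ√T = 0.2477 − 0.3677 = -0.1200 which rounds to -0.12
e^(−rT) = e^(−0.035·2) = 0.9324
P = 110·0.9324·N(0.12) − 105·N(-0.25) = 110·0.9324·0.5478 − 105·0.4013 = 56.1846 − 42.1365 = 14.0481

14.05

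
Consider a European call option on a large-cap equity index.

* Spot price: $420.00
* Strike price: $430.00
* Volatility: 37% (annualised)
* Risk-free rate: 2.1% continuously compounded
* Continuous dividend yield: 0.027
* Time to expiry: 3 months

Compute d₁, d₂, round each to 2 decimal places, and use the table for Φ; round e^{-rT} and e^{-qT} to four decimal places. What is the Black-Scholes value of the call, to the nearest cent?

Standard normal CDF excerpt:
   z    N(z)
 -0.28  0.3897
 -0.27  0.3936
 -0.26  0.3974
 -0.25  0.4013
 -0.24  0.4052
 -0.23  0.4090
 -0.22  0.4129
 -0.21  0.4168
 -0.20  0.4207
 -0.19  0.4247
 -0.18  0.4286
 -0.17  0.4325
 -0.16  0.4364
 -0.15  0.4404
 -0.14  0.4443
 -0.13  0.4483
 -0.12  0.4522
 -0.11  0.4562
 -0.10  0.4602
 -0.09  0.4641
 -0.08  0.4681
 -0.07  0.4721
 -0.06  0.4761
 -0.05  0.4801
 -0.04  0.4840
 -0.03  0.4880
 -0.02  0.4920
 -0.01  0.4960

σ√T = 0.37 × 0.5000 = 0.1850
ln(S/K) + (r − q + σ²/2)T = ln(420/430) + (0.021 − 0.027 + 0.37²/2)·0.25 = -0.0235 + 0.0156 = -0.0079
d₁ = -0.0079 / 0.1850 = -0.0428 ≈ -0.04
d₂ = d₁ − σ√T = -0.0428 − 0.1850 = -0.2278 ≈ -0.23
e^(−qT) = e^(−0.027·0.25) = 0.9933;  e^(−rT) = e^(−0.021·0.25) = 0.9948
C = 420·0.9933·N(-0.04) − 430·0.9948·N(-0.23) = 420·0.9933·0.4840 − 430·0.9948·0.4090 = 201.9180 − 174.9555 = 26.9625

$26.96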